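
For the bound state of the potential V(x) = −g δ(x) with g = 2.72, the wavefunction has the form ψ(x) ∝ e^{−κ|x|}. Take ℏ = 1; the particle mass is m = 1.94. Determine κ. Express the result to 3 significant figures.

κ = 5.28

Integrating the TISE across x = 0 gives the cusp condition ψ'(0⁺) − ψ'(0⁻) = −(2mg/ℏ²)ψ(0).
With ψ ∝ e^{−κ|x|} this yields −2κ = −2mg/ℏ², so κ = mg/ℏ² = 5.277.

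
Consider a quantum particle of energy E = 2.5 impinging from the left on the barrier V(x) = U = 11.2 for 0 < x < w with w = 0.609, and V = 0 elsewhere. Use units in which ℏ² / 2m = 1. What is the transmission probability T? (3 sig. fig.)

T = 0.0747

Since E < U the interior solution is evanescent with decay constant κ = √(2m(U − E))/ℏ = 2.950.
κw = 1.796, sinh(κw) = 2.931.
The exact tunnelling result is T⁻¹ = 1 + U² sinh²(κw) / [4E(U − E)] = 13.38, so T = 0.0747.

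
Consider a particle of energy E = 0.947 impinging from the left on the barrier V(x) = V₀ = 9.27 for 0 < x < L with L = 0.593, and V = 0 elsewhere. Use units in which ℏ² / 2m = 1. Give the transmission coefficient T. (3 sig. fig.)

T = 0.0487

E < V₀: inside the barrier ψ ∝ e^{±κx} with κ = √(2m(V₀ − E))/ℏ = 2.885.
κL = 1.711, sinh(κL) = 2.676.
Matching ψ, ψ′ at both faces gives T = [1 + V₀² sinh²(κL) / (4E(V₀ − E))]⁻¹ = 1/20.52 = 0.0487.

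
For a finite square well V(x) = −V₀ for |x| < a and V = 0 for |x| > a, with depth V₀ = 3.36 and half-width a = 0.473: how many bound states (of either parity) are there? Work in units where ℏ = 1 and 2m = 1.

The dimensionless depth is z₀ = a√(2mV₀)/ℏ = 0.473 × √(3.360) = 0.8670.
The even/odd transcendental equations gain one root per π/2 in z₀, giving N = 1 + ⌊2z₀/π⌋ = 1 + ⌊0.5520⌋ = 1.

N = 1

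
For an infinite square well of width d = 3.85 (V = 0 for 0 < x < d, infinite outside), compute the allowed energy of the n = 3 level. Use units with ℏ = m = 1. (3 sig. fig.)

The infinite-well eigenfunctions ψ_n = √(2/d) sin(nπx/d) vanish at both walls, giving E_n = n²π²ℏ²/(2md²).
E_3 = 3² × π² / (2 × 1 × 3.85²) = 2.996.

E = 3.00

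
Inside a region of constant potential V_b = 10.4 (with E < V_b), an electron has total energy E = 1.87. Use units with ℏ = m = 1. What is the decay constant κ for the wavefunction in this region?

Since E < V_b the TISE in this region is ψ'' = κ²ψ with κ = √(2m(V_b − E))/ℏ.
κ = √(2 × 1 × 8.53) = 4.130.

κ = 4.13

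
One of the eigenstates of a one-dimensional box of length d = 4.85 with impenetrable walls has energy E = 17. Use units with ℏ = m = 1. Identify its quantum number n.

n = 9

From E_n = n²π²ℏ²/(2md²) invert to n = √(2md²E)/(πℏ).
n = (4.85/π) × √(2 × 1 × 17) = 9.002 → n = 9.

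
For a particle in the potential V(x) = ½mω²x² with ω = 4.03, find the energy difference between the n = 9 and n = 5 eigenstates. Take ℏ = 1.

ΔE = 16.1

E_n = ℏω(n + ½), so ΔE = (9 − 5) ℏω = 4 × 4.03 = 16.12.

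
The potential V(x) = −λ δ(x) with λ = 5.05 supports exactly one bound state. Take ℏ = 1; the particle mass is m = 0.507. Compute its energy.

For x ≠ 0 the bound state is ψ ∝ e^{−κ|x|}; integrating the TISE across the delta gives the cusp condition 2κ = 2mλ/ℏ², so κ = 2.560.
Then E = −ℏ²κ²/(2m) = −mλ²/(2ℏ²) = -6.465.

E = -6.46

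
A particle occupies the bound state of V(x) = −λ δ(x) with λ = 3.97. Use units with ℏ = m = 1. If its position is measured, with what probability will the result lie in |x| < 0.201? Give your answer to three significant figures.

The normalised bound state is ψ = √κ e^{−κ|x|} with κ = mλ/ℏ² = 3.970.
P(|x| < d) = ∫_{−d}^{d} κ e^{−2κ|x|} dx = 1 − e^{−2κd} = 1 − e^{−1.596} = 0.7973.

P = 0.797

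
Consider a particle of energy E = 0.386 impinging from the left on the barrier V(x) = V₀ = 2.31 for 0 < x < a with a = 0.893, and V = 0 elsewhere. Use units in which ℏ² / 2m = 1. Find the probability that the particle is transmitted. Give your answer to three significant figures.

T = 0.182

E < V₀: inside the barrier ψ ∝ e^{±κx} with κ = √(2m(V₀ − E))/ℏ = 1.387.
κa = 1.239, sinh(κa) = 1.581.
The exact tunnelling result is T⁻¹ = 1 + V₀² sinh²(κa) / [4E(V₀ − E)] = 5.488, so T = 0.182.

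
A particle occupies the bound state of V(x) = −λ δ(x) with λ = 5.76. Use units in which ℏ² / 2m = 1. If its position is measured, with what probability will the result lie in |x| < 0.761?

P = 0.988

The normalised bound state is ψ = √κ e^{−κ|x|} with κ = mλ/ℏ² = 2.880.
P(|x| < d) = ∫_{−d}^{d} κ e^{−2κ|x|} dx = 1 − e^{−2κd} = 1 − e^{−4.383} = 0.9875.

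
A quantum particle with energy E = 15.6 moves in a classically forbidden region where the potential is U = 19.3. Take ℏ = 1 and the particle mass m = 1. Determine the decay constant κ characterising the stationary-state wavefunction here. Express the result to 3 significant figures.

κ = 2.72

Since E < U the TISE in this region is ψ'' = κ²ψ with κ = √(2m(U − E))/ℏ.
κ = √(2 × 1 × 3.7) = 2.720.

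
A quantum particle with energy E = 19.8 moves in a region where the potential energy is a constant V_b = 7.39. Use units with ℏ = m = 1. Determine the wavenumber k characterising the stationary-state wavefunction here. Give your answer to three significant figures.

k = 4.98

With E > V_b the solution is oscillatory, ψ ∝ e^{±ikx} with k = √(2m(E − V_b))/ℏ.
k = √(2 × 1 × 12.41) = 4.982.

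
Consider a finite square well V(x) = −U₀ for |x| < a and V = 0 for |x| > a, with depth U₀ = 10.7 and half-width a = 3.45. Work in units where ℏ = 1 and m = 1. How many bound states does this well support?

N = 11

Define the well-strength parameter z₀ = (a/ℏ)√(2mU₀) = 3.45 × √(2·1·10.7) = 15.96.
The even/odd transcendental equations gain one root per π/2 in z₀, giving N = 1 + ⌊2z₀/π⌋ = 1 + ⌊10.16⌋ = 11.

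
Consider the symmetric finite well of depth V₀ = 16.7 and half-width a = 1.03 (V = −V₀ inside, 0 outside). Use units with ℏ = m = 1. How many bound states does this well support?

N = 4

The dimensionless depth is z₀ = a√(2mV₀)/ℏ = 1.03 × √(33.40) = 5.953.
A new bound state (alternating even/odd) appears each time z₀ passes a multiple of π/2, so N = ⌊2z₀/π⌋ + 1 = ⌊3.790⌋ + 1 = 4.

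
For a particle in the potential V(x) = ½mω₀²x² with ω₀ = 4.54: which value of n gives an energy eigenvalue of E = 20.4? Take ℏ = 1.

Invert E_n = (n + ½)ℏω₀: n = E/ℏω₀ − ½ = 3.993, so n = 4.

n = 4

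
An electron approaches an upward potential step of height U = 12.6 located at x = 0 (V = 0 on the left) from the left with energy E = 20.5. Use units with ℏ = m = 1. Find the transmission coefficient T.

On each side the TISE gives plane waves with k = √(2m(E − V))/ℏ: k₁ = √(2·1·20.5) = 6.403, k₂ = √(2·1·7.9) = 3.975.
Continuity of ψ and ψ′ at the step yields the reflection amplitude r = (k₁ − k₂)/(k₁ + k₂) = 0.2340; thus R = |r|² = 0.05474, T = 0.9453.

T = 0.945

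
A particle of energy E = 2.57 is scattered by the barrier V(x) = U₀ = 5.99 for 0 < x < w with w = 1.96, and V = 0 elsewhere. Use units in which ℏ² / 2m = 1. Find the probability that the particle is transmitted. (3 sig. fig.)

T = 0.00278

Since E < U₀ the interior solution is evanescent with decay constant κ = √(2m(U₀ − E))/ℏ = 1.849.
κw = 3.625, sinh(κw) = 18.74.
The exact tunnelling result is T⁻¹ = 1 + U₀² sinh²(κw) / [4E(U₀ − E)] = 359.5, so T = 0.00278.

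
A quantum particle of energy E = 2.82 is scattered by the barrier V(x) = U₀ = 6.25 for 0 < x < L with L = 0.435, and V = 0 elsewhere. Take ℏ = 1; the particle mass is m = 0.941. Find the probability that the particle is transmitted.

E < U₀: inside the barrier ψ ∝ e^{±κx} with κ = √(2m(U₀ − E))/ℏ = 2.541.
κL = 1.105, sinh(κL) = 1.344.
Matching ψ, ψ′ at both faces gives T = [1 + U₀² sinh²(κL) / (4E(U₀ − E))]⁻¹ = 1/2.825 = 0.354.

T = 0.354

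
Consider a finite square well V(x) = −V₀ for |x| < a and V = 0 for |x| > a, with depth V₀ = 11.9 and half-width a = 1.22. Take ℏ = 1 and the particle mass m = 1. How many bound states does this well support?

Define the well-strength parameter z₀ = (a/ℏ)√(2mV₀) = 1.22 × √(2·1·11.9) = 5.952.
A new bound state (alternating even/odd) appears each time z₀ passes a multiple of π/2, so N = ⌊2z₀/π⌋ + 1 = ⌊3.789⌋ + 1 = 4.

N = 4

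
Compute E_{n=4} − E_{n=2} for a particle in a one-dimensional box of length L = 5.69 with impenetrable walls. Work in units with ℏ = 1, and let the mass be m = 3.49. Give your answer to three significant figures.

ΔE = 0.524

E_n = n²π²ℏ²/(2mL²), so ΔE = (4² − 2²) π²ℏ²/(2mL²).
ΔE = 12 × π² / (2 × 3.49 × 5.69²) = 0.5241.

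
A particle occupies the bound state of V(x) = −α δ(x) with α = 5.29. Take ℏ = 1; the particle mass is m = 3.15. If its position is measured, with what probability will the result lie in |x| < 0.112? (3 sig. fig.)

P = 0.976

The normalised bound state is ψ = √κ e^{−κ|x|} with κ = mα/ℏ² = 16.66.
P(|x| < d) = ∫_{−d}^{d} κ e^{−2κ|x|} dx = 1 − e^{−2κd} = 1 − e^{−3.733} = 0.9761.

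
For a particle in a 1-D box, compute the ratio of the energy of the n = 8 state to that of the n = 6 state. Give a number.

1.77778

E_n = n²π²ℏ²/(2mL²) so the ratio is n₂²/n₁² = 64/36 = 1.77778.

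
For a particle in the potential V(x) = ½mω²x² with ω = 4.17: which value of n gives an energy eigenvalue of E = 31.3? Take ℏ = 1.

n = 7

E_n = ℏω(n + ½) ⇒ n = E/(ℏω) − ½ = 31.3/4.17 − 0.5 = 7.006 → n = 7.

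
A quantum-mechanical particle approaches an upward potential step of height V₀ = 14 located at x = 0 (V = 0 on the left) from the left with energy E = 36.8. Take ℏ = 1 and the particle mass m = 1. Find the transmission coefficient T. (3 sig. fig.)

T = 0.986

On each side the TISE gives plane waves with k = √(2m(E − V))/ℏ: k₁ = √(2·1·36.8) = 8.579, k₂ = √(2·1·22.8) = 6.753.
Continuity of ψ and ψ′ at the step yields the reflection amplitude r = (k₁ − k₂)/(k₁ + k₂) = 0.1191; thus R = |r|² = 0.01419, T = 0.9858.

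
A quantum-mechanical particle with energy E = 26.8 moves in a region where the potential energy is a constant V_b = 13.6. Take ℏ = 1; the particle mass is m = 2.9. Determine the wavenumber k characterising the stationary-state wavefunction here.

With E > V_b the solution is oscillatory, ψ ∝ e^{±ikx} with k = √(2m(E − V_b))/ℏ.
k = √(2 × 2.9 × 13.2) = 8.750.

k = 8.75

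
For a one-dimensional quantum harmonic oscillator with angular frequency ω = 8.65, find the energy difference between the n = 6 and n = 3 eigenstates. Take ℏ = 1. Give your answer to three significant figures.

E_n = ℏω(n + ½), so ΔE = (6 − 3) ℏω = 3 × 8.65 = 25.95.

ΔE = 26.0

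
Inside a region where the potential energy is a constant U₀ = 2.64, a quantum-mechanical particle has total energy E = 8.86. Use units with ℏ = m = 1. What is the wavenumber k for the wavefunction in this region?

With E > U₀ the solution is oscillatory, ψ ∝ e^{±ikx} with k = √(2m(E − U₀))/ℏ.
k = √(2 × 1 × 6.22) = 3.527.

k = 3.53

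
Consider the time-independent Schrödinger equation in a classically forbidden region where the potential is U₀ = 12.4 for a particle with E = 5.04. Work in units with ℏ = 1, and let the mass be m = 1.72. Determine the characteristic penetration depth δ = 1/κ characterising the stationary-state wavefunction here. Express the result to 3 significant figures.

Since E < U₀ the TISE in this region is ψ'' = κ²ψ with κ = √(2m(U₀ − E))/ℏ.
κ = √(2 × 1.72 × 7.36) = 5.032. The penetration depth is δ = 1/κ = 0.199.

δ = 0.199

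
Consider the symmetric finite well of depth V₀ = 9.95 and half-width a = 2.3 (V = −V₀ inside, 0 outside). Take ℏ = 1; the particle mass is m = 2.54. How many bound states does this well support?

N = 11

Define the well-strength parameter z₀ = (a/ℏ)√(2mV₀) = 2.3 × √(2·2.54·9.95) = 16.35.
The even/odd transcendental equations gain one root per π/2 in z₀, giving N = 1 + ⌊2z₀/π⌋ = 1 + ⌊10.41⌋ = 11.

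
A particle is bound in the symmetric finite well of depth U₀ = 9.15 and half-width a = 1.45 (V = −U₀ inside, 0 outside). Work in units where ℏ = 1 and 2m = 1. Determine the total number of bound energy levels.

The dimensionless depth is z₀ = a√(2mU₀)/ℏ = 1.45 × √(9.150) = 4.386.
The even/odd transcendental equations gain one root per π/2 in z₀, giving N = 1 + ⌊2z₀/π⌋ = 1 + ⌊2.792⌋ = 3.

N = 3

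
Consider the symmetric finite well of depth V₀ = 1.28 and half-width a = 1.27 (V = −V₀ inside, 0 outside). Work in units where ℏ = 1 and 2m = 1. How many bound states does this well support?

The dimensionless depth is z₀ = a√(2mV₀)/ℏ = 1.27 × √(1.280) = 1.437.
A new bound state (alternating even/odd) appears each time z₀ passes a multiple of π/2, so N = ⌊2z₀/π⌋ + 1 = ⌊0.9147⌋ + 1 = 1.

N = 1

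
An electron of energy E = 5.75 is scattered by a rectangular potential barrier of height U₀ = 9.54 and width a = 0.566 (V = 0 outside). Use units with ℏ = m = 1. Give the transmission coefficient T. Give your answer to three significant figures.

Since E < U₀ the interior solution is evanescent with decay constant κ = √(2m(U₀ − E))/ℏ = 2.753.
κa = 1.558, sinh(κa) = 2.270.
The exact tunnelling result is T⁻¹ = 1 + U₀² sinh²(κa) / [4E(U₀ − E)] = 6.381, so T = 0.157.

T = 0.157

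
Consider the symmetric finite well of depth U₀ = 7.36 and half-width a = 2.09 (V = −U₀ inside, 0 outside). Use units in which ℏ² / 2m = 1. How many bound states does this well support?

N = 4

Define the well-strength parameter z₀ = (a/ℏ)√(2mU₀) = 2.09 × √(2·0.5·7.36) = 5.670.
The even/odd transcendental equations gain one root per π/2 in z₀, giving N = 1 + ⌊2z₀/π⌋ = 1 + ⌊3.610⌋ = 4.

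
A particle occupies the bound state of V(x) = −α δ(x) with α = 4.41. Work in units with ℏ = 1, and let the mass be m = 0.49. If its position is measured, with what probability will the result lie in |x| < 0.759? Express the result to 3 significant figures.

P = 0.962

The normalised bound state is ψ = √κ e^{−κ|x|} with κ = mα/ℏ² = 2.161.
P(|x| < d) = ∫_{−d}^{d} κ e^{−2κ|x|} dx = 1 − e^{−2κd} = 1 − e^{−3.280} = 0.9624.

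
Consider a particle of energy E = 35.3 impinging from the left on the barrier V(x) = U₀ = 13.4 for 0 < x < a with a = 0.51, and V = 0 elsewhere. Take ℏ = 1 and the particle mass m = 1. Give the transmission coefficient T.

T = 0.997

Above the barrier the interior wavenumber is k₂ = √(2m(E − U₀))/ℏ = 6.618, giving phase k₂a = 3.375.
T = [1 + U₀² sin²(k₂a) / (4E(E − U₀))]⁻¹ = 1/1.003 = 0.997.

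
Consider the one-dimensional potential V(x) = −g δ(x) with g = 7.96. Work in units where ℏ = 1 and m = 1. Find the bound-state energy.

For x ≠ 0 the bound state is ψ ∝ e^{−κ|x|}; integrating the TISE across the delta gives the cusp condition 2κ = 2mg/ℏ², so κ = 7.960.
Then E = −ℏ²κ²/(2m) = −mg²/(2ℏ²) = -31.68.

E = -31.7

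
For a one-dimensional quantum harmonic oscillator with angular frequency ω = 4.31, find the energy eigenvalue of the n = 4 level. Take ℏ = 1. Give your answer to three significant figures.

Using E_n = (n + ½)ℏω: E_4 = 4.5 × 4.31 = 19.40.

E = 19.4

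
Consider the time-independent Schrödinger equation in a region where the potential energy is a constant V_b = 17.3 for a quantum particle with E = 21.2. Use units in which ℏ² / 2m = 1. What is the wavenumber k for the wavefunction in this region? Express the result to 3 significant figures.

With E > V_b the solution is oscillatory, ψ ∝ e^{±ikx} with k = √(2m(E − V_b))/ℏ.
k = √(2 × 0.5 × 3.9) = 1.975.

k = 1.97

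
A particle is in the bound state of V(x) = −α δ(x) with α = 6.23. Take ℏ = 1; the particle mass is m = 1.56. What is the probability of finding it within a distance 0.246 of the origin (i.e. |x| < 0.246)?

P = 0.992

The normalised bound state is ψ = √κ e^{−κ|x|} with κ = mα/ℏ² = 9.719.
P(|x| < d) = ∫_{−d}^{d} κ e^{−2κ|x|} dx = 1 − e^{−2κd} = 1 − e^{−4.782} = 0.9916.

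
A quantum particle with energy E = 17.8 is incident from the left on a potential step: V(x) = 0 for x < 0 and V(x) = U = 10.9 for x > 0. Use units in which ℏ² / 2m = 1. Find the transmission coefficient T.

The wavenumbers are k₁ = √(2mE)/ℏ = 4.219 on the left and k₂ = √(2m(E − U))/ℏ = 2.627 on the right.
Matching ψ and ψ′ at x = 0 gives r = (k₁ − k₂)/(k₁ + k₂), so R = r² = 0.05410 and T = 1 − R = 0.9459.

T = 0.946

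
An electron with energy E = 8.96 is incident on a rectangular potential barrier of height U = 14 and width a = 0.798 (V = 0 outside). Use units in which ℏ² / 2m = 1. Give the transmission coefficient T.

T = 0.0978

E < U: inside the barrier ψ ∝ e^{±κx} with κ = √(2m(U − E))/ℏ = 2.245.
κa = 1.792, sinh(κa) = 2.916.
The exact tunnelling result is T⁻¹ = 1 + U² sinh²(κa) / [4E(U − E)] = 10.23, so T = 0.0978.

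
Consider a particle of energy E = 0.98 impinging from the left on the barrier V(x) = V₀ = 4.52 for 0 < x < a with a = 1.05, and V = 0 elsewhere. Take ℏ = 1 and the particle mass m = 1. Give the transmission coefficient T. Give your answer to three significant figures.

T = 0.0101

E < V₀: inside the barrier ψ ∝ e^{±κx} with κ = √(2m(V₀ − E))/ℏ = 2.661.
κa = 2.794, sinh(κa) = 8.141.
The exact tunnelling result is T⁻¹ = 1 + V₀² sinh²(κa) / [4E(V₀ − E)] = 98.59, so T = 0.0101.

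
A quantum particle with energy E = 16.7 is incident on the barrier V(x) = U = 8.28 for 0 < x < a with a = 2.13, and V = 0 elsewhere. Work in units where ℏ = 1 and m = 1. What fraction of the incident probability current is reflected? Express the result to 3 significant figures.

R = 0.0464

Above the barrier the interior wavenumber is k₂ = √(2m(E − U))/ℏ = 4.104, giving phase k₂a = 8.741.
Matching at both interfaces gives T⁻¹ = 1 + U² sin²(k₂a) / [4E(E − U)] = 1.049, hence T = 0.954.
R = 1 − T = 0.0464.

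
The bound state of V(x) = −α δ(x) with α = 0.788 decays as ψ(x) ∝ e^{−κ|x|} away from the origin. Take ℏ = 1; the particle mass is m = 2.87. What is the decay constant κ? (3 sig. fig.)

κ = 2.26

Integrate −(ℏ²/2m)ψ'' − αδ(x)ψ = Eψ from −ε to +ε: the ψ'' term gives ψ'(0⁺) − ψ'(0⁻) and the δ term gives −(2mα/ℏ²)ψ(0).
With ψ ∝ e^{−κ|x|} this yields −2κ = −2mα/ℏ², so κ = mα/ℏ² = 2.262.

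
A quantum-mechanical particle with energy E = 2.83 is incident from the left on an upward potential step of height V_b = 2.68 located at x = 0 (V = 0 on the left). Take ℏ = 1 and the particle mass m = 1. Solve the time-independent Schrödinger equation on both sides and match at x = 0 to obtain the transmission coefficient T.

The wavenumbers are k₁ = √(2mE)/ℏ = 2.379 on the left and k₂ = √(2m(E − V_b))/ℏ = 0.5477 on the right.
Matching ψ and ψ′ at x = 0 gives r = (k₁ − k₂)/(k₁ + k₂), so R = r² = 0.3915 and T = 1 − R = 0.6085.

T = 0.608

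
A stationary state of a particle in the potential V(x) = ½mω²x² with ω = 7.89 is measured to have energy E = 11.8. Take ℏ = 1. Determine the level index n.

Invert E_n = (n + ½)ℏω: n = E/ℏω − ½ = 0.996, so n = 1.

n = 1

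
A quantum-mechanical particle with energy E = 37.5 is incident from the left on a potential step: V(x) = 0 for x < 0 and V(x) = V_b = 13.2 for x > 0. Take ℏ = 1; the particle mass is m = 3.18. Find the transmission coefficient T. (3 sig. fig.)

T = 0.988

The wavenumbers are k₁ = √(2mE)/ℏ = 15.44 on the left and k₂ = √(2m(E − V_b))/ℏ = 12.43 on the right.
Continuity of ψ and ψ′ at the step yields the reflection amplitude r = (k₁ − k₂)/(k₁ + k₂) = 0.1080; thus R = |r|² = 0.01167, T = 0.9883.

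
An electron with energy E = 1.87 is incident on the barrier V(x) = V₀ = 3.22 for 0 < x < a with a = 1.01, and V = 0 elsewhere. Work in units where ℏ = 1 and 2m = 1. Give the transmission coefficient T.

Since E < V₀ the interior solution is evanescent with decay constant κ = √(2m(V₀ − E))/ℏ = 1.162.
κa = 1.174, sinh(κa) = 1.462.
Matching ψ, ψ′ at both faces gives T = [1 + V₀² sinh²(κa) / (4E(V₀ − E))]⁻¹ = 1/3.195 = 0.313.

T = 0.313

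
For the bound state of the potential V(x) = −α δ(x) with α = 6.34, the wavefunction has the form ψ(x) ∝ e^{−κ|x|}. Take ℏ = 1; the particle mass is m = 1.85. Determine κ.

Integrate −(ℏ²/2m)ψ'' − αδ(x)ψ = Eψ from −ε to +ε: the ψ'' term gives ψ'(0⁺) − ψ'(0⁻) and the δ term gives −(2mα/ℏ²)ψ(0).
With ψ ∝ e^{−κ|x|} this yields −2κ = −2mα/ℏ², so κ = mα/ℏ² = 11.73.

κ = 11.7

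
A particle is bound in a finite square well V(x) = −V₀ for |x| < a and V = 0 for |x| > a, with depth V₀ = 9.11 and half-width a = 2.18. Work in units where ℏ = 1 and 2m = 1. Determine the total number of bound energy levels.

N = 5

Define the well-strength parameter z₀ = (a/ℏ)√(2mV₀) = 2.18 × √(2·0.5·9.11) = 6.580.
The even/odd transcendental equations gain one root per π/2 in z₀, giving N = 1 + ⌊2z₀/π⌋ = 1 + ⌊4.189⌋ = 5.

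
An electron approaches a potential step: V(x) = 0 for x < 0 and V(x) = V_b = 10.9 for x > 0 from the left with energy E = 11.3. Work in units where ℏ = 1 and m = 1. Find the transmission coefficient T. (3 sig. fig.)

On each side the TISE gives plane waves with k = √(2m(E − V))/ℏ: k₁ = √(2·1·11.3) = 4.754, k₂ = √(2·1·0.4) = 0.8944.
Matching ψ and ψ′ at x = 0 gives r = (k₁ − k₂)/(k₁ + k₂), so R = r² = 0.4669 and T = 1 − R = 0.5331.

T = 0.533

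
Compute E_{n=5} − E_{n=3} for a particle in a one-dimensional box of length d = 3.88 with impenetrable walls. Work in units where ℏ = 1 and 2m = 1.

ΔE = 10.5

E_n = n²π²ℏ²/(2md²), so ΔE = (5² − 3²) π²ℏ²/(2md²).
ΔE = 16 × π² / (2 × 0.5 × 3.88²) = 10.49.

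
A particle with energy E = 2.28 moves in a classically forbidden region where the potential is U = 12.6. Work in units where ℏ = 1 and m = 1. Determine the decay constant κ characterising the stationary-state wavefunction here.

κ = 4.54

Since E < U the TISE in this region is ψ'' = κ²ψ with κ = √(2m(U − E))/ℏ.
κ = √(2 × 1 × 10.32) = 4.543.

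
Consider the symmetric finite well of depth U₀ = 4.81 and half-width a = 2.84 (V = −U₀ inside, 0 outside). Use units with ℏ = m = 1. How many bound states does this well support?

The dimensionless depth is z₀ = a√(2mU₀)/ℏ = 2.84 × √(9.620) = 8.809.
The even/odd transcendental equations gain one root per π/2 in z₀, giving N = 1 + ⌊2z₀/π⌋ = 1 + ⌊5.608⌋ = 6.

N = 6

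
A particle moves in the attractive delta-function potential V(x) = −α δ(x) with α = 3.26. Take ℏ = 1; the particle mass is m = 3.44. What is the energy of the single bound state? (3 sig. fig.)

For x ≠ 0 the bound state is ψ ∝ e^{−κ|x|}; integrating the TISE across the delta gives the cusp condition 2κ = 2mα/ℏ², so κ = 11.21.
Then E = −ℏ²κ²/(2m) = −mα²/(2ℏ²) = -18.28.

E = -18.3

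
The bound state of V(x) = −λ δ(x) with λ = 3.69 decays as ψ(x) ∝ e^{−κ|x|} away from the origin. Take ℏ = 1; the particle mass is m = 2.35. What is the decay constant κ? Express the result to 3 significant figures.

Integrating the TISE across x = 0 gives the cusp condition ψ'(0⁺) − ψ'(0⁻) = −(2mλ/ℏ²)ψ(0).
With ψ ∝ e^{−κ|x|} this yields −2κ = −2mλ/ℏ², so κ = mλ/ℏ² = 8.672.

κ = 8.67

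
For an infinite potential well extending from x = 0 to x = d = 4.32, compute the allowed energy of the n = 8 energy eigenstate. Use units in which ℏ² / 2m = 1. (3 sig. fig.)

E = 33.8

The infinite-well eigenfunctions ψ_n = √(2/d) sin(nπx/d) vanish at both walls, giving E_n = n²π²ℏ²/(2md²).
E_8 = 8² × π² / (2 × 0.5 × 4.32²) = 33.85.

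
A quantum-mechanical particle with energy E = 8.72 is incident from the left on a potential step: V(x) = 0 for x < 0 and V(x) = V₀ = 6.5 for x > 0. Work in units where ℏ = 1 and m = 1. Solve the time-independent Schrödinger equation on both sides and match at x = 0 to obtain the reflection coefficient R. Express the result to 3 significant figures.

The wavenumbers are k₁ = √(2mE)/ℏ = 4.176 on the left and k₂ = √(2m(E − V₀))/ℏ = 2.107 on the right.
Matching ψ and ψ′ at x = 0 gives r = (k₁ − k₂)/(k₁ + k₂), so R = r² = 0.1084 and T = 1 − R = 0.8916.

R = 0.108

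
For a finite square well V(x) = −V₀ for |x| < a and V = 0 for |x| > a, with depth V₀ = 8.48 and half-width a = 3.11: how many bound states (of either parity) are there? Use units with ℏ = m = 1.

The dimensionless depth is z₀ = a√(2mV₀)/ℏ = 3.11 × √(16.96) = 12.81.
The even/odd transcendental equations gain one root per π/2 in z₀, giving N = 1 + ⌊2z₀/π⌋ = 1 + ⌊8.154⌋ = 9.

N = 9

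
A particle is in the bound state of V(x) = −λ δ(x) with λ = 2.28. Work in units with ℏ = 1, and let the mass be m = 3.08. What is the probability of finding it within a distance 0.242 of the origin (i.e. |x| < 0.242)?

P = 0.967

The normalised bound state is ψ = √κ e^{−κ|x|} with κ = mλ/ℏ² = 7.022.
P(|x| < d) = ∫_{−d}^{d} κ e^{−2κ|x|} dx = 1 − e^{−2κd} = 1 − e^{−3.399} = 0.9666.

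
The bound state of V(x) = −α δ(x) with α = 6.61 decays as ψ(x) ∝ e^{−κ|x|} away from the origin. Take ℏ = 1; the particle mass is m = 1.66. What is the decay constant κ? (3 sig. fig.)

κ = 11.0

Integrate −(ℏ²/2m)ψ'' − αδ(x)ψ = Eψ from −ε to +ε: the ψ'' term gives ψ'(0⁺) − ψ'(0⁻) and the δ term gives −(2mα/ℏ²)ψ(0).
With ψ ∝ e^{−κ|x|} this yields −2κ = −2mα/ℏ², so κ = mα/ℏ² = 10.97.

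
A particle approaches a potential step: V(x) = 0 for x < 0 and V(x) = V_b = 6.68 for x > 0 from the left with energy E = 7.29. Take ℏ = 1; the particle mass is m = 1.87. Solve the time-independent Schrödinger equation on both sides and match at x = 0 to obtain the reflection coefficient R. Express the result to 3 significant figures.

The wavenumbers are k₁ = √(2mE)/ℏ = 5.222 on the left and k₂ = √(2m(E − V_b))/ℏ = 1.510 on the right.
Continuity of ψ and ψ′ at the step yields the reflection amplitude r = (k₁ − k₂)/(k₁ + k₂) = 0.5513; thus R = |r|² = 0.3039, T = 0.6961.

R = 0.304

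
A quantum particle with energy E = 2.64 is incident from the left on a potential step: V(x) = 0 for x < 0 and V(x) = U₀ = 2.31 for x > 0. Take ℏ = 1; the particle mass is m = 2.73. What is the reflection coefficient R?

On each side the TISE gives plane waves with k = √(2m(E − V))/ℏ: k₁ = √(2·2.73·2.64) = 3.797, k₂ = √(2·2.73·0.33) = 1.342.
Continuity of ψ and ψ′ at the step yields the reflection amplitude r = (k₁ − k₂)/(k₁ + k₂) = 0.4776; thus R = |r|² = 0.2281, T = 0.7719.

R = 0.228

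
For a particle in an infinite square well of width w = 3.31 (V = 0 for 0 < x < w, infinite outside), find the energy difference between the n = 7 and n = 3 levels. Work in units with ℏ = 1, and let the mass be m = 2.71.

E_n = n²π²ℏ²/(2mw²), so ΔE = (7² − 3²) π²ℏ²/(2mw²).
ΔE = 40 × π² / (2 × 2.71 × 3.31²) = 6.648.

ΔE = 6.65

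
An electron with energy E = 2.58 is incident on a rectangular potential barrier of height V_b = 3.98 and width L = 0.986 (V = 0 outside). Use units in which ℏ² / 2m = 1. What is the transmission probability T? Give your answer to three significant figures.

E < V_b: inside the barrier ψ ∝ e^{±κx} with κ = √(2m(V_b − E))/ℏ = 1.183.
κL = 1.167, sinh(κL) = 1.450.
The exact tunnelling result is T⁻¹ = 1 + V_b² sinh²(κL) / [4E(V_b − E)] = 3.305, so T = 0.303.

T = 0.303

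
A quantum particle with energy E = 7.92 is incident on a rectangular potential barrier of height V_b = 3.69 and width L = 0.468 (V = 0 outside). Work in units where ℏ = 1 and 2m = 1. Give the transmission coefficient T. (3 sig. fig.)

T = 0.936

Above the barrier the interior wavenumber is k₂ = √(2m(E − V_b))/ℏ = 2.057, giving phase k₂L = 0.9625.
Matching at both interfaces gives T⁻¹ = 1 + V_b² sin²(k₂L) / [4E(E − V_b)] = 1.068, hence T = 0.936.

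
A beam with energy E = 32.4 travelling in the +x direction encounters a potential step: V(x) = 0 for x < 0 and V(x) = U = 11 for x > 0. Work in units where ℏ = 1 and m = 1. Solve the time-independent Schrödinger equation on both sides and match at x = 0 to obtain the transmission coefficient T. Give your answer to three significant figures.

T = 0.989

On each side the TISE gives plane waves with k = √(2m(E − V))/ℏ: k₁ = √(2·1·32.4) = 8.050, k₂ = √(2·1·21.4) = 6.542.
Continuity of ψ and ψ′ at the step yields the reflection amplitude r = (k₁ − k₂)/(k₁ + k₂) = 0.1033; thus R = |r|² = 0.01068, T = 0.9893.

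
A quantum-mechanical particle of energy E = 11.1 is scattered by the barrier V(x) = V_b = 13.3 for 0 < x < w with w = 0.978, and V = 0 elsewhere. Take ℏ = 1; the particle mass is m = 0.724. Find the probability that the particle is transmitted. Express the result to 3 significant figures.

Since E < V_b the interior solution is evanescent with decay constant κ = √(2m(V_b − E))/ℏ = 1.785.
κw = 1.746, sinh(κw) = 2.777.
The exact tunnelling result is T⁻¹ = 1 + V_b² sinh²(κw) / [4E(V_b − E)] = 14.97, so T = 0.0668.

T = 0.0668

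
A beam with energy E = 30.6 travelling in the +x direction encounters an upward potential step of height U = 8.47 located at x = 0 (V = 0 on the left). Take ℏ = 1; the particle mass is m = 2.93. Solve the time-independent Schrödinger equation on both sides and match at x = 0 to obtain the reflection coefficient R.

R = 0.00654

The wavenumbers are k₁ = √(2mE)/ℏ = 13.39 on the left and k₂ = √(2m(E − U))/ℏ = 11.39 on the right.
Matching ψ and ψ′ at x = 0 gives r = (k₁ − k₂)/(k₁ + k₂), so R = r² = 0.006535 and T = 1 − R = 0.9935.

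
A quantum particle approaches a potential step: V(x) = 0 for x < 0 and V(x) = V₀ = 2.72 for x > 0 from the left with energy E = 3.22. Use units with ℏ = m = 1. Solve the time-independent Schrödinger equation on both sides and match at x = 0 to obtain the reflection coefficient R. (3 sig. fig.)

On each side the TISE gives plane waves with k = √(2m(E − V))/ℏ: k₁ = √(2·1·3.22) = 2.538, k₂ = √(2·1·0.5) = 1.000.
Matching ψ and ψ′ at x = 0 gives r = (k₁ − k₂)/(k₁ + k₂), so R = r² = 0.1889 and T = 1 − R = 0.8111.

R = 0.189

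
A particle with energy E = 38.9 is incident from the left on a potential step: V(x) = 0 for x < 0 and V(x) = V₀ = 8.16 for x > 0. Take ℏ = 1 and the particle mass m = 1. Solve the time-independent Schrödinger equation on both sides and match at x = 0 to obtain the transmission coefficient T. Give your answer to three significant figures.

T = 0.997

The wavenumbers are k₁ = √(2mE)/ℏ = 8.820 on the left and k₂ = √(2m(E − V₀))/ℏ = 7.841 on the right.
Continuity of ψ and ψ′ at the step yields the reflection amplitude r = (k₁ − k₂)/(k₁ + k₂) = 0.05879; thus R = |r|² = 0.003456, T = 0.9965.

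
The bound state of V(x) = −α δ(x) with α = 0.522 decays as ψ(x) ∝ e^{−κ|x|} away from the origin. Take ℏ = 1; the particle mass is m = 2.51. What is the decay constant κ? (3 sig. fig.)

κ = 1.31

Integrating the TISE across x = 0 gives the cusp condition ψ'(0⁺) − ψ'(0⁻) = −(2mα/ℏ²)ψ(0).
With ψ ∝ e^{−κ|x|} this yields −2κ = −2mα/ℏ², so κ = mα/ℏ² = 1.310.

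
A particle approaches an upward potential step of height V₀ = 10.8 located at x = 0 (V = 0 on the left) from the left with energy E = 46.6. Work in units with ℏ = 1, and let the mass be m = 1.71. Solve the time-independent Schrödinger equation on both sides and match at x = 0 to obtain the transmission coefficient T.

On each side the TISE gives plane waves with k = √(2m(E − V))/ℏ: k₁ = √(2·1.71·46.6) = 12.62, k₂ = √(2·1.71·35.8) = 11.07.
Continuity of ψ and ψ′ at the step yields the reflection amplitude r = (k₁ − k₂)/(k₁ + k₂) = 0.06582; thus R = |r|² = 0.004332, T = 0.9957.

T = 0.996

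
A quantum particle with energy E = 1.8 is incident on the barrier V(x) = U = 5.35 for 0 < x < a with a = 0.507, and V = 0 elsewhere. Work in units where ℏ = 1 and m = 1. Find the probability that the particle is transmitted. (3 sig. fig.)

E < U: inside the barrier ψ ∝ e^{±κx} with κ = √(2m(U − E))/ℏ = 2.665.
κa = 1.351, sinh(κa) = 1.801.
The exact tunnelling result is T⁻¹ = 1 + U² sinh²(κa) / [4E(U − E)] = 4.632, so T = 0.216.

T = 0.216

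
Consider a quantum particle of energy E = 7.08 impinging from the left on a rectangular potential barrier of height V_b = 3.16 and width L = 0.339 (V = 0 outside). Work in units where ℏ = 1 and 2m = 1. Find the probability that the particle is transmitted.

E > V_b: inside the barrier k₂ = √(2m(E − V_b))/ℏ = 1.980, k₂L = 0.6712.
Matching at both interfaces gives T⁻¹ = 1 + V_b² sin²(k₂L) / [4E(E − V_b)] = 1.035, hence T = 0.966.

T = 0.966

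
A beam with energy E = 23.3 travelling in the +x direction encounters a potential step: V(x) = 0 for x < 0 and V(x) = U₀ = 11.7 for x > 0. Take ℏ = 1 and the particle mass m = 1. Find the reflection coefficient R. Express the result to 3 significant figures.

The wavenumbers are k₁ = √(2mE)/ℏ = 6.826 on the left and k₂ = √(2m(E − U₀))/ℏ = 4.817 on the right.
Continuity of ψ and ψ′ at the step yields the reflection amplitude r = (k₁ − k₂)/(k₁ + k₂) = 0.1726; thus R = |r|² = 0.02980, T = 0.9702.

R = 0.0298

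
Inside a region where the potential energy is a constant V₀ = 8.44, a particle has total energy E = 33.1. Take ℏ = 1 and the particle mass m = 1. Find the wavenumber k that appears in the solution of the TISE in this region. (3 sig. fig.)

With E > V₀ the solution is oscillatory, ψ ∝ e^{±ikx} with k = √(2m(E − V₀))/ℏ.
k = √(2 × 1 × 24.66) = 7.023.

k = 7.02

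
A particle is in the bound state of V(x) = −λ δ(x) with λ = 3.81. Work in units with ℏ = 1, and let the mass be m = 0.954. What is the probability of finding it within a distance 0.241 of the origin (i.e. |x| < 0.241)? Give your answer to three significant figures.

P = 0.827

The normalised bound state is ψ = √κ e^{−κ|x|} with κ = mλ/ℏ² = 3.635.
P(|x| < d) = ∫_{−d}^{d} κ e^{−2κ|x|} dx = 1 − e^{−2κd} = 1 − e^{−1.752} = 0.8266.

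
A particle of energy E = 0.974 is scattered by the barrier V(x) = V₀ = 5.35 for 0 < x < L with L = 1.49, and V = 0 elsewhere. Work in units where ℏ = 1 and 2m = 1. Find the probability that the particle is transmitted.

Since E < V₀ the interior solution is evanescent with decay constant κ = √(2m(V₀ − E))/ℏ = 2.092.
κL = 3.117, sinh(κL) = 11.27.
The exact tunnelling result is T⁻¹ = 1 + V₀² sinh²(κL) / [4E(V₀ − E)] = 214.1, so T = 0.00467.

T = 0.00467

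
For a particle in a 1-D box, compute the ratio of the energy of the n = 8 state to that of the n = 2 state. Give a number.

E_n = n²π²ℏ²/(2mL²) so the ratio is n₂²/n₁² = 64/4 = 16.

16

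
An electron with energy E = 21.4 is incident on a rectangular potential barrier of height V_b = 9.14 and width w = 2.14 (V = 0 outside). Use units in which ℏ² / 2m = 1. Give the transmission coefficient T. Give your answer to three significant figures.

E > V_b: inside the barrier k₂ = √(2m(E − V_b))/ℏ = 3.501, k₂w = 7.493.
Matching at both interfaces gives T⁻¹ = 1 + V_b² sin²(k₂w) / [4E(E − V_b)] = 1.070, hence T = 0.935.

T = 0.935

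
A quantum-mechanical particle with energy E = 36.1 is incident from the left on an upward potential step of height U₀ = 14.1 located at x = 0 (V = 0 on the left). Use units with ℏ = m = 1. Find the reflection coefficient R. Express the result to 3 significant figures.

R = 0.0152

The wavenumbers are k₁ = √(2mE)/ℏ = 8.497 on the left and k₂ = √(2m(E − U₀))/ℏ = 6.633 on the right.
Matching ψ and ψ′ at x = 0 gives r = (k₁ − k₂)/(k₁ + k₂), so R = r² = 0.01517 and T = 1 − R = 0.9848.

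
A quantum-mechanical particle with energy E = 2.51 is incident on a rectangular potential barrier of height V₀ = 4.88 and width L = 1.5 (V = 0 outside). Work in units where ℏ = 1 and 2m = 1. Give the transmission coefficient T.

T = 0.0387

Since E < V₀ the interior solution is evanescent with decay constant κ = √(2m(V₀ − E))/ℏ = 1.539.
κL = 2.309, sinh(κL) = 4.984.
Matching ψ, ψ′ at both faces gives T = [1 + V₀² sinh²(κL) / (4E(V₀ − E))]⁻¹ = 1/25.86 = 0.0387.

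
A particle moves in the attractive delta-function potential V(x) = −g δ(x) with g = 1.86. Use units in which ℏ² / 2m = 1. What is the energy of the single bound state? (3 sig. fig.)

For x ≠ 0 the bound state is ψ ∝ e^{−κ|x|}; integrating the TISE across the delta gives the cusp condition 2κ = 2mg/ℏ², so κ = 0.9300.
Then E = −ℏ²κ²/(2m) = −mg²/(2ℏ²) = -0.8649.

E = -0.865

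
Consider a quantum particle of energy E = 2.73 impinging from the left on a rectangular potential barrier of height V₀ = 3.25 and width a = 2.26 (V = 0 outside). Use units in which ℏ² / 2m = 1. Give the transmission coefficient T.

Since E < V₀ the interior solution is evanescent with decay constant κ = √(2m(V₀ − E))/ℏ = 0.7211.
κa = 1.630, sinh(κa) = 2.453.
The exact tunnelling result is T⁻¹ = 1 + V₀² sinh²(κa) / [4E(V₀ − E)] = 12.19, so T = 0.0820.

T = 0.0820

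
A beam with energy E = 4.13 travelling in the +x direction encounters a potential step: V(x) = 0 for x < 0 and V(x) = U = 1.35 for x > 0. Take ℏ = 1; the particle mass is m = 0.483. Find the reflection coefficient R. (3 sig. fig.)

On each side the TISE gives plane waves with k = √(2m(E − V))/ℏ: k₁ = √(2·0.483·4.13) = 1.997, k₂ = √(2·0.483·2.78) = 1.639.
Matching ψ and ψ′ at x = 0 gives r = (k₁ − k₂)/(k₁ + k₂), so R = r² = 0.009729 and T = 1 − R = 0.9903.

R = 0.00973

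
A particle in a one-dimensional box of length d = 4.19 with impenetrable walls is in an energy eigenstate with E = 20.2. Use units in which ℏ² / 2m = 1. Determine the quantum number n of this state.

From E_n = n²π²ℏ²/(2md²) invert to n = √(2md²E)/(πℏ).
n = (4.19/π) × √(2 × 0.5 × 20.2) = 5.994 → n = 6.

n = 6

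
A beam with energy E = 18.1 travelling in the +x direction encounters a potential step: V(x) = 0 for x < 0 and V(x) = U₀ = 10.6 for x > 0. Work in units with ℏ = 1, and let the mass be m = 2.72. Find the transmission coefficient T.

On each side the TISE gives plane waves with k = √(2m(E − V))/ℏ: k₁ = √(2·2.72·18.1) = 9.923, k₂ = √(2·2.72·7.5) = 6.387.
Matching ψ and ψ′ at x = 0 gives r = (k₁ − k₂)/(k₁ + k₂), so R = r² = 0.04698 and T = 1 − R = 0.9530.

T = 0.953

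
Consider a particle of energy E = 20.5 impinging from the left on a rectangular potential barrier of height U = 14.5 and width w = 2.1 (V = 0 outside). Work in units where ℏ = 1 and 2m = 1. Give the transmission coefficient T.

T = 0.739

Above the barrier the interior wavenumber is k₂ = √(2m(E − U))/ℏ = 2.449, giving phase k₂w = 5.144.
Matching at both interfaces gives T⁻¹ = 1 + U² sin²(k₂w) / [4E(E − U)] = 1.353, hence T = 0.739.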